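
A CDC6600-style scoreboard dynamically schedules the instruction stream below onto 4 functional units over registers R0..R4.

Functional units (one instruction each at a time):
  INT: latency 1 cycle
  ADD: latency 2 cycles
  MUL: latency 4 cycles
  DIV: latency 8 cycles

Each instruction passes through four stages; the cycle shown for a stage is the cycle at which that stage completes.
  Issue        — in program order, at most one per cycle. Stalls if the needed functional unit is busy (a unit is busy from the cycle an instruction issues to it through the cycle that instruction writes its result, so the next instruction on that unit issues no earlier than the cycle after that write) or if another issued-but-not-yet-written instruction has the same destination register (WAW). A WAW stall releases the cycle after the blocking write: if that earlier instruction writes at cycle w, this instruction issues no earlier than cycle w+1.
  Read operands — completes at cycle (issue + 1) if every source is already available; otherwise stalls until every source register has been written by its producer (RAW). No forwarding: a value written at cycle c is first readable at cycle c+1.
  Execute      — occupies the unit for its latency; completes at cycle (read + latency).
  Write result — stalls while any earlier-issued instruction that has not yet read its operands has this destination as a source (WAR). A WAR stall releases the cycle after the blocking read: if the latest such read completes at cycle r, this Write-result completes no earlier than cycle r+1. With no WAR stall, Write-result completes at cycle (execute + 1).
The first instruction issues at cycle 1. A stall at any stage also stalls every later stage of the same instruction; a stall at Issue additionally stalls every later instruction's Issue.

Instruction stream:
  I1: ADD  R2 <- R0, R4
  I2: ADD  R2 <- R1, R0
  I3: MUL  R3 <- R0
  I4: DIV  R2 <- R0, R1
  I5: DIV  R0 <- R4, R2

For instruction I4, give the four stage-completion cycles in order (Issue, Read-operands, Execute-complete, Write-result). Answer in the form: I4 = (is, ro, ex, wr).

I4 = (11, 12, 20, 21)

[1] I1 dispatched to ADD
[2] I1 operands ready
[4] I1 complete
[5] R2←I1
[6] I2 dispatched to ADD
[7] I2 operands ready; I3 dispatched to MUL
[8] I3 operands ready
[9] I2 complete
[10] R2←I2
[11] I4 dispatched to DIV
[12] I3 complete; I4 operands ready
[13] R3←I3
[20] I4 complete
[21] R2←I4
[22] I5 dispatched to DIV
[23] I5 operands ready
[31] I5 complete
[32] R0←I5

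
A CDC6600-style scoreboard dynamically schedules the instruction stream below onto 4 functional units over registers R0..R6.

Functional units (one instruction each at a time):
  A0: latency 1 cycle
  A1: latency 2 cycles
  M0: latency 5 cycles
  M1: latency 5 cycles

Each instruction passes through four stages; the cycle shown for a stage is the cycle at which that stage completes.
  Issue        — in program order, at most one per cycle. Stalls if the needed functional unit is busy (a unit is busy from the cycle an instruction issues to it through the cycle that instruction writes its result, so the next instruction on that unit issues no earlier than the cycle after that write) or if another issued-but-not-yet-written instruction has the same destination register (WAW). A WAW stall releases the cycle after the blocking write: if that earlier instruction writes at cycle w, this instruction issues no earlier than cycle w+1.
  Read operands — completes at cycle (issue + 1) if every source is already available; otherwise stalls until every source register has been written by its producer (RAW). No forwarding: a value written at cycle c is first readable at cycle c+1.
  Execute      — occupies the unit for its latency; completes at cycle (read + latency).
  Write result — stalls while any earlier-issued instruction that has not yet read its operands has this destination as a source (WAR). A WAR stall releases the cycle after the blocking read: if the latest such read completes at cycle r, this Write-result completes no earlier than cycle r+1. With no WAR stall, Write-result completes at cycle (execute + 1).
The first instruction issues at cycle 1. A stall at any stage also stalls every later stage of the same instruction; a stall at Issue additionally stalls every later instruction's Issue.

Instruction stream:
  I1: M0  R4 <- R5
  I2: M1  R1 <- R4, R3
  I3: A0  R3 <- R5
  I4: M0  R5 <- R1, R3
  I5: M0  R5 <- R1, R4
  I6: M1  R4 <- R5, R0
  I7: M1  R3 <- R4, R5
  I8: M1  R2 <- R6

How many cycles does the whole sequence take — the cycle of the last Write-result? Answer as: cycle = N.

t=1  issue I1 (M0)
t=2  I1 read-ops, issue I2 (M1)
t=3  issue I3 (A0)
t=4  I3 read-ops
t=5  I3 finished on A0
t=7  I1 finished on M0
t=8  I1→R4
t=9  I2 read-ops, issue I4 (M0)
t=10  I3→R3
t=14  I2 finished on M1
t=15  I2→R1
t=16  I4 read-ops
t=21  I4 finished on M0
t=22  I4→R5
t=23  issue I5 (M0)
t=24  I5 read-ops, issue I6 (M1)
t=29  I5 finished on M0
t=30  I5→R5
t=31  I6 read-ops
t=36  I6 finished on M1
t=37  I6→R4
t=38  issue I7 (M1)
t=39  I7 read-ops
t=44  I7 finished on M1
t=45  I7→R3
t=46  issue I8 (M1)
t=47  I8 read-ops
t=52  I8 finished on M1
t=53  I8→R2

cycle = 53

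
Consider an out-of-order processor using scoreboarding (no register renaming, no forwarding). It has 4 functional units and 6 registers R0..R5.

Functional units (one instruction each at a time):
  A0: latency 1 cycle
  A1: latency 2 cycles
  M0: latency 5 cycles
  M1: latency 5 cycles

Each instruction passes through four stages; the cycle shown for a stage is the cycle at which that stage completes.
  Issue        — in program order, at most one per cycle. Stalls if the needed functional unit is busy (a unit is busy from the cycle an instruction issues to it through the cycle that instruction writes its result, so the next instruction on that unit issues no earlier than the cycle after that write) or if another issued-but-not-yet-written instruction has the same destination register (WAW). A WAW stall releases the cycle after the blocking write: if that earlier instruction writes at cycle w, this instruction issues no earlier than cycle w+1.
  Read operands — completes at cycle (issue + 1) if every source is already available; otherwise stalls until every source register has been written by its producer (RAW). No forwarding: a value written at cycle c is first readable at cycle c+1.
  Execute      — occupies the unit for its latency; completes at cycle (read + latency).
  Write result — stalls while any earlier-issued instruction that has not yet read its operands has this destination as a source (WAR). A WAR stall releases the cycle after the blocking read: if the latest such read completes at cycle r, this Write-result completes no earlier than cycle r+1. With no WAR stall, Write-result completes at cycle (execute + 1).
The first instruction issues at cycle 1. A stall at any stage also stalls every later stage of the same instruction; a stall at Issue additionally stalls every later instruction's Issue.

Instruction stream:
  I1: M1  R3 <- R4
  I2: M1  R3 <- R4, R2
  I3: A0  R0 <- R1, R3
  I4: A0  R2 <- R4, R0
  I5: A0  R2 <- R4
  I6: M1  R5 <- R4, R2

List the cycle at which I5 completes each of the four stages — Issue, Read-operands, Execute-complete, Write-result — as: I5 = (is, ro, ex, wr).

I5 = (24, 25, 26, 27)

1) issue 1, read 2, done 7, write 8
2) issue 9, read 10, done 15, write 16  <struct: M1 busy until I1 writes@8>
3) issue 10, read 17, done 18, write 19  <RAW R3: wait I2 write@16>
4) issue 20, read 21, done 22, write 23  <struct: A0 busy until I3 writes@19>
5) issue 24, read 25, done 26, write 27  <struct: A0 busy until I4 writes@23>
6) issue 25, read 28, done 33, write 34  <RAW R2: wait I5 write@27>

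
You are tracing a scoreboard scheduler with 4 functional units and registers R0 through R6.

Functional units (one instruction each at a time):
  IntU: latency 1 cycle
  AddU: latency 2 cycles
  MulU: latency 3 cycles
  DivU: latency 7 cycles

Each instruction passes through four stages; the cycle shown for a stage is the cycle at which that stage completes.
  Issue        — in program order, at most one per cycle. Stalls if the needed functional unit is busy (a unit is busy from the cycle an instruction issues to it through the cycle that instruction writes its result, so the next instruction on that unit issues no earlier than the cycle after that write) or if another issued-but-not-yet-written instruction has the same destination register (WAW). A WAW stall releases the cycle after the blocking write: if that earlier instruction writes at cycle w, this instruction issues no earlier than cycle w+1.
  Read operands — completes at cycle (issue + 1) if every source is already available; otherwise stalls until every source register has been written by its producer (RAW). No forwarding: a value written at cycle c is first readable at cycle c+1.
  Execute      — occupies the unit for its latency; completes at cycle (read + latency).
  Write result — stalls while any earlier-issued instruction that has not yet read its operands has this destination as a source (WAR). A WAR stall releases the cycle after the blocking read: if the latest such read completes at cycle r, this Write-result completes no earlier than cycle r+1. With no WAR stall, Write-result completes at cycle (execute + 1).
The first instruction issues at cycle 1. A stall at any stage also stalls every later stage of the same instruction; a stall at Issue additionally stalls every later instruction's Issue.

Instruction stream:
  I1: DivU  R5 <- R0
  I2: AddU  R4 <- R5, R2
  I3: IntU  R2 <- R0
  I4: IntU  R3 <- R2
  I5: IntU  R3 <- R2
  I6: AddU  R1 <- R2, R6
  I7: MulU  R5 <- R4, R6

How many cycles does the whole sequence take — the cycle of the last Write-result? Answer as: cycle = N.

cycle 1: I1 issues→DivU
cycle 2: I1 reads; I2 issues→AddU
cycle 3: I3 issues→IntU
cycle 4: I3 reads
cycle 5: I3 exec-done
cycle 9: I1 exec-done
cycle 10: I1 writes R5
cycle 11: I2 reads
cycle 12: I3 writes R2
cycle 13: I2 exec-done; I4 issues→IntU
cycle 14: I2 writes R4; I4 reads
cycle 15: I4 exec-done
cycle 16: I4 writes R3
cycle 17: I5 issues→IntU
cycle 18: I5 reads; I6 issues→AddU
cycle 19: I5 exec-done; I6 reads; I7 issues→MulU
cycle 20: I5 writes R3; I7 reads
cycle 21: I6 exec-done
cycle 22: I6 writes R1
cycle 23: I7 exec-done
cycle 24: I7 writes R5

cycle = 24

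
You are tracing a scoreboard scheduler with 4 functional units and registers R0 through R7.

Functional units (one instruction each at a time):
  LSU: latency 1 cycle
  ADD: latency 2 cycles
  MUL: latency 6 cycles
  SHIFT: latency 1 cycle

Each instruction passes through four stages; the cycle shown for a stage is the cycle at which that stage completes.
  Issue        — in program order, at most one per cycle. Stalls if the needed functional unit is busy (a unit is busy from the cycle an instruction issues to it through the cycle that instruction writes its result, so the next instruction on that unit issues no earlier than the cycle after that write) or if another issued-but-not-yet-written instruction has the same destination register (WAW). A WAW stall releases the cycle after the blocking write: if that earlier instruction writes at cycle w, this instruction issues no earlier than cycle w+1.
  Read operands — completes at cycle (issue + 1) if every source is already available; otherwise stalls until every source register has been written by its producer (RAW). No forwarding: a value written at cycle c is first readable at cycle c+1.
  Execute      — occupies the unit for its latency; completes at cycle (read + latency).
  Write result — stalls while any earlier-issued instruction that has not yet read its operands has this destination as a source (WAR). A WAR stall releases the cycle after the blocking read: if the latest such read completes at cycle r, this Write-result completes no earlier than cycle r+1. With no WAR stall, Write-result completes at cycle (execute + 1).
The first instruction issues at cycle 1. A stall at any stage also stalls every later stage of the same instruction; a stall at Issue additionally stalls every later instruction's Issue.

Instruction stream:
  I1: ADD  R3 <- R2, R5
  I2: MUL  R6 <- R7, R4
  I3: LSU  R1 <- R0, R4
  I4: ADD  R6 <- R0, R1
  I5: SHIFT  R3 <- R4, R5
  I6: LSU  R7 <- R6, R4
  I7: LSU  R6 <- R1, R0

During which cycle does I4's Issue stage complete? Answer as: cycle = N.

c1: I1 dispatched to ADD
c2: I1 operands ready, I2 dispatched to MUL
c3: I2 operands ready, I3 dispatched to LSU
c4: I1 complete, I3 operands ready
c5: R3←I1, I3 complete
c6: R1←I3
c9: I2 complete
c10: R6←I2
c11: I4 dispatched to ADD
c12: I4 operands ready, I5 dispatched to SHIFT
c13: I5 operands ready, I6 dispatched to LSU
c14: I4 complete, I5 complete
c15: R6←I4, R3←I5
c16: I6 operands ready
c17: I6 complete
c18: R7←I6
c19: I7 dispatched to LSU
c20: I7 operands ready
c21: I7 complete
c22: R6←I7

cycle = 11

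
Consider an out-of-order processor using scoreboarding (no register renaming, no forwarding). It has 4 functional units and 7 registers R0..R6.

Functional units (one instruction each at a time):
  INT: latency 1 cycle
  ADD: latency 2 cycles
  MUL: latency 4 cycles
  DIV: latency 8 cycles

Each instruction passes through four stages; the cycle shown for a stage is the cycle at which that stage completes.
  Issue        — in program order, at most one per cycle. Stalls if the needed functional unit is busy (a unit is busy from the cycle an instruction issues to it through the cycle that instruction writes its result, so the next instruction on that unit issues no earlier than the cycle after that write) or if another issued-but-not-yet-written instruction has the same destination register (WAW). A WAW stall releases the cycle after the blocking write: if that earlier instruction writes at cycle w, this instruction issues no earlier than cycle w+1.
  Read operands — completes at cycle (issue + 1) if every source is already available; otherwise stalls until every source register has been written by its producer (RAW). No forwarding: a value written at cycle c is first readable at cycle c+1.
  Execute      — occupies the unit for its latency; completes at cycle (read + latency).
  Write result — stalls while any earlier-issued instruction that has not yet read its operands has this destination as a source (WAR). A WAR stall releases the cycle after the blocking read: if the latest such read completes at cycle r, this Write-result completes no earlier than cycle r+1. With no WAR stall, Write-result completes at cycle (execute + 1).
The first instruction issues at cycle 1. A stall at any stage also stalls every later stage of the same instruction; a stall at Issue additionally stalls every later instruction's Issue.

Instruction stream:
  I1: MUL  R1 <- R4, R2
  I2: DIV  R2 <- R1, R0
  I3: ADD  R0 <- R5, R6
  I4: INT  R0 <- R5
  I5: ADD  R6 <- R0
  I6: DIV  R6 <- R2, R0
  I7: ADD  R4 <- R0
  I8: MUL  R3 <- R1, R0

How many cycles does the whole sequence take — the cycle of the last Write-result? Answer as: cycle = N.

[I1] 1/2/6/7
[I2] 2/8/16/17  (RAW R1: wait I1 write@7)
[I3] 3/4/6/9  (WAR R0: wait I2 read@8)
[I4] 10/11/12/13  (WAW R0: wait I3 write@9)
[I5] 11/14/16/17  (RAW R0: wait I4 write@13)
[I6] 18/19/27/28  (WAW R6: wait I5 write@17)
[I7] 19/20/22/23
[I8] 20/21/25/26

cycle = 28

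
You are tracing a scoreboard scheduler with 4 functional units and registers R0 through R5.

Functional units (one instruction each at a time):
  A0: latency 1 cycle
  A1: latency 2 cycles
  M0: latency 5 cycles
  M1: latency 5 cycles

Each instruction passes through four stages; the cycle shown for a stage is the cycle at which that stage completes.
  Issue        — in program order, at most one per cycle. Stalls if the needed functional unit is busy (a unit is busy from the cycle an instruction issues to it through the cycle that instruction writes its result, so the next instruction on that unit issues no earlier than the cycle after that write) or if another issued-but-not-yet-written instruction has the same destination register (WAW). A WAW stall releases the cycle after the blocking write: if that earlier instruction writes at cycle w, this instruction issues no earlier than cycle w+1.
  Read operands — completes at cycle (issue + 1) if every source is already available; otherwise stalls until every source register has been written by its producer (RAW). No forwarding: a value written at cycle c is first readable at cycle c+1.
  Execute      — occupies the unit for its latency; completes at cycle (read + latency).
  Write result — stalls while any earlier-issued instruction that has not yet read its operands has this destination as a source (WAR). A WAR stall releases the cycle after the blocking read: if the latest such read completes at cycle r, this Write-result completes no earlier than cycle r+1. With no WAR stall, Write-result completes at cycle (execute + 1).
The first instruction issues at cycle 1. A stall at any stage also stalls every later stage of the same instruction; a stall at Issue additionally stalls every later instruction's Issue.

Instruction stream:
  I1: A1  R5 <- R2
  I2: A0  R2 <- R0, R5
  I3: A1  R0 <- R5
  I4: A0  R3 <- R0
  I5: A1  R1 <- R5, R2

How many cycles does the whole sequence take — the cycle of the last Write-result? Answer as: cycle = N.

cycle 1: issue I1 (A1)
cycle 2: I1 read-ops, issue I2 (A0)
cycle 4: I1 finished on A1
cycle 5: I1→R5
cycle 6: I2 read-ops, issue I3 (A1)
cycle 7: I2 finished on A0, I3 read-ops
cycle 8: I2→R2
cycle 9: I3 finished on A1, issue I4 (A0)
cycle 10: I3→R0
cycle 11: I4 read-ops, issue I5 (A1)
cycle 12: I4 finished on A0, I5 read-ops
cycle 13: I4→R3
cycle 14: I5 finished on A1
cycle 15: I5→R1

cycle = 15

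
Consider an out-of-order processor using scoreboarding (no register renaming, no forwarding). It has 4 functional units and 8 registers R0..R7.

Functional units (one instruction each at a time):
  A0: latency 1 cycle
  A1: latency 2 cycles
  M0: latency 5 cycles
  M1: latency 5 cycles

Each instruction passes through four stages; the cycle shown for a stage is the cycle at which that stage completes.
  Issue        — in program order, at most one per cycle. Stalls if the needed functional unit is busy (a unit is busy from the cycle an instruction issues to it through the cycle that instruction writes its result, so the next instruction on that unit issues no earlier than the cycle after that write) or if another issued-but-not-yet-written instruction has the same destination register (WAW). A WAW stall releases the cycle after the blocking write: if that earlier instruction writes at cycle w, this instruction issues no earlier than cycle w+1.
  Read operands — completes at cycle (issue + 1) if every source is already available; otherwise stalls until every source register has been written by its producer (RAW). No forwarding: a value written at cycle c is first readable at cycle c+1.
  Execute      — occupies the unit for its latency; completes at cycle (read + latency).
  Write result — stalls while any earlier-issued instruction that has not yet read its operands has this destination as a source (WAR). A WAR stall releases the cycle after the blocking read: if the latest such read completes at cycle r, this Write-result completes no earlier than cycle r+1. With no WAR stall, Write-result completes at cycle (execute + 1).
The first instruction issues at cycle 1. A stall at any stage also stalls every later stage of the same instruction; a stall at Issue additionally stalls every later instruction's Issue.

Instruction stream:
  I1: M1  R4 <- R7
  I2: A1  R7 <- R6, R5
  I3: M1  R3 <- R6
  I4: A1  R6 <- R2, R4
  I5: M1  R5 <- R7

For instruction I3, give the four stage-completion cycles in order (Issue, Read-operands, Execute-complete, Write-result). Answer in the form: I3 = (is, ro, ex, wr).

I3 = (9, 10, 15, 16)

[1] I1 issues→M1
[2] I1 reads; I2 issues→A1
[3] I2 reads
[5] I2 exec-done
[6] I2 writes R7
[7] I1 exec-done
[8] I1 writes R4
[9] I3 issues→M1
[10] I3 reads; I4 issues→A1
[11] I4 reads
[13] I4 exec-done
[14] I4 writes R6
[15] I3 exec-done
[16] I3 writes R3
[17] I5 issues→M1
[18] I5 reads
[23] I5 exec-done
[24] I5 writes R5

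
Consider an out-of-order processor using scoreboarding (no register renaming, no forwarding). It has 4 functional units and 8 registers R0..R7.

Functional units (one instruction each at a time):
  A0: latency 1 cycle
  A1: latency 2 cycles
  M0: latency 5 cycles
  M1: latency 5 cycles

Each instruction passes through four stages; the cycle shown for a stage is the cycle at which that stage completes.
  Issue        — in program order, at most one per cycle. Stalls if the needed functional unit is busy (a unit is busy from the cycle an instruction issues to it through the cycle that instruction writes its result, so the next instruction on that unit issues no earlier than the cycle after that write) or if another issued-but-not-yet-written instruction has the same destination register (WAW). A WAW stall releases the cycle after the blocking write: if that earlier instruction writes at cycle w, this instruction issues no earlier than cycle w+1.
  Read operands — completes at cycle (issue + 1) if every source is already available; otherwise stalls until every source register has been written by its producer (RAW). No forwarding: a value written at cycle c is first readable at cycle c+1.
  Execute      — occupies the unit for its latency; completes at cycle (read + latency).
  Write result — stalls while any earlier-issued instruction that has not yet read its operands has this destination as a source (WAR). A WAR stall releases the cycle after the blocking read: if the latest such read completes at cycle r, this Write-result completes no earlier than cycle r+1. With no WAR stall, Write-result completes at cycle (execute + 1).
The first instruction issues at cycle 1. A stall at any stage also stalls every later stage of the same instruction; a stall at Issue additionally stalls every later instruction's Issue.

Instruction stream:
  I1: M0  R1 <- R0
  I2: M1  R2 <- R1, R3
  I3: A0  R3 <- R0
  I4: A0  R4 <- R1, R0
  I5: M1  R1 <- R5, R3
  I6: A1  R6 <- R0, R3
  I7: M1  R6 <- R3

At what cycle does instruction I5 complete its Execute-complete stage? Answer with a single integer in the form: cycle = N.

I1  is:1  ro:2  ex:7  wr:8
I2  is:2  ro:9  ex:14  wr:15  — RAW R1: wait I1 write@8
I3  is:3  ro:4  ex:5  wr:10  — WAR R3: wait I2 read@9
I4  is:11  ro:12  ex:13  wr:14  — struct: A0 busy until I3 writes@10
I5  is:16  ro:17  ex:22  wr:23  — struct: M1 busy until I2 writes@15
I6  is:17  ro:18  ex:20  wr:21
I7  is:24  ro:25  ex:30  wr:31  — struct: M1 busy until I5 writes@23

cycle = 22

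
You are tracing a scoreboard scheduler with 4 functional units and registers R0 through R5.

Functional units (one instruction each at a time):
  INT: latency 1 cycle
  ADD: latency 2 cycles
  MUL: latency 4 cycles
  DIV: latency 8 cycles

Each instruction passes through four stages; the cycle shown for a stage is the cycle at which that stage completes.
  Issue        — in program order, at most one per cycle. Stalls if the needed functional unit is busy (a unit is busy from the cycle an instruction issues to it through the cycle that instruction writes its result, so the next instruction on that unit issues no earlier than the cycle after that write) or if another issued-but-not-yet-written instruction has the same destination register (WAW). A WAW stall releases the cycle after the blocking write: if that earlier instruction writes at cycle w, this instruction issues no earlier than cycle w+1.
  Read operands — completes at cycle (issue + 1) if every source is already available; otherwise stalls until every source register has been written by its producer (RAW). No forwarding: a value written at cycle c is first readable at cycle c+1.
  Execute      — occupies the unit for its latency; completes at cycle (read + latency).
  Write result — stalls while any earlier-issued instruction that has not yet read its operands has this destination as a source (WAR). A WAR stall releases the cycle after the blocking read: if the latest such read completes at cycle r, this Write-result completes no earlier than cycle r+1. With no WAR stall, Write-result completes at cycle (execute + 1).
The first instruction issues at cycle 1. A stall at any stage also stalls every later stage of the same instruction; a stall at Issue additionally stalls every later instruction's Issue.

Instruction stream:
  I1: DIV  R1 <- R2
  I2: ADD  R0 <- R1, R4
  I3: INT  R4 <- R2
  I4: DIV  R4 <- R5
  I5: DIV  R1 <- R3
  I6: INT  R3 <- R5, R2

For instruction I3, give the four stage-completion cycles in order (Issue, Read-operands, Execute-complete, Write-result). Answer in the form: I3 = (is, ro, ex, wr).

I1  is:1  ro:2  ex:10  wr:11
I2  is:2  ro:12  ex:14  wr:15  — RAW R1: wait I1 write@11
I3  is:3  ro:4  ex:5  wr:13  — WAR R4: wait I2 read@12
I4  is:14  ro:15  ex:23  wr:24  — WAW R4: wait I3 write@13
I5  is:25  ro:26  ex:34  wr:35  — struct: DIV busy until I4 writes@24
I6  is:26  ro:27  ex:28  wr:29

I3 = (3, 4, 5, 13)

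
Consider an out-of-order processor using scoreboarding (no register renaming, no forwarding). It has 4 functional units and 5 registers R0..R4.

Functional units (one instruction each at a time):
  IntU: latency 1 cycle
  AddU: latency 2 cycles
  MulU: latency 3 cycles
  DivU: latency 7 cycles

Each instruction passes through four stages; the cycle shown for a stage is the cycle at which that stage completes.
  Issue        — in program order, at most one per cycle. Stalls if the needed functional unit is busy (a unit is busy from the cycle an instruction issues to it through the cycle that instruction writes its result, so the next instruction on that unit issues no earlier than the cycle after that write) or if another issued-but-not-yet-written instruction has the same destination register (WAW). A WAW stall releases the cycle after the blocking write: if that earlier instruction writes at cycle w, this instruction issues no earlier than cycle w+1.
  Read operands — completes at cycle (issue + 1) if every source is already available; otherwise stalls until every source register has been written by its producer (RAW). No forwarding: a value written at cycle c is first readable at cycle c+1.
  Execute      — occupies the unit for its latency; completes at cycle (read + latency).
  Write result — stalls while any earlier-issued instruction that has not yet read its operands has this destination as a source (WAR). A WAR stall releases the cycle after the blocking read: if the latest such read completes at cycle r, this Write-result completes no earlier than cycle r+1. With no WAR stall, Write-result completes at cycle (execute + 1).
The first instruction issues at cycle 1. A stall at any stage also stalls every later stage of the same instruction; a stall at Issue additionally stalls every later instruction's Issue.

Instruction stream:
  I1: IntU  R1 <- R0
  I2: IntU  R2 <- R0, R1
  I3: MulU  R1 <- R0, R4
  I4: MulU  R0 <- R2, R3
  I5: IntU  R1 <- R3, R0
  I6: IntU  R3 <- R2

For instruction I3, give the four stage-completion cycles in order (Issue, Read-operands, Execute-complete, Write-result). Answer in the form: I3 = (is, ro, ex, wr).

I3 = (6, 7, 10, 11)

c1: issue I1 (IntU)
c2: I1 read-ops
c3: I1 finished on IntU
c4: I1→R1
c5: issue I2 (IntU)
c6: I2 read-ops | issue I3 (MulU)
c7: I2 finished on IntU | I3 read-ops
c8: I2→R2
c10: I3 finished on MulU
c11: I3→R1
c12: issue I4 (MulU)
c13: I4 read-ops | issue I5 (IntU)
c16: I4 finished on MulU
c17: I4→R0
c18: I5 read-ops
c19: I5 finished on IntU
c20: I5→R1
c21: issue I6 (IntU)
c22: I6 read-ops
c23: I6 finished on IntU
c24: I6→R3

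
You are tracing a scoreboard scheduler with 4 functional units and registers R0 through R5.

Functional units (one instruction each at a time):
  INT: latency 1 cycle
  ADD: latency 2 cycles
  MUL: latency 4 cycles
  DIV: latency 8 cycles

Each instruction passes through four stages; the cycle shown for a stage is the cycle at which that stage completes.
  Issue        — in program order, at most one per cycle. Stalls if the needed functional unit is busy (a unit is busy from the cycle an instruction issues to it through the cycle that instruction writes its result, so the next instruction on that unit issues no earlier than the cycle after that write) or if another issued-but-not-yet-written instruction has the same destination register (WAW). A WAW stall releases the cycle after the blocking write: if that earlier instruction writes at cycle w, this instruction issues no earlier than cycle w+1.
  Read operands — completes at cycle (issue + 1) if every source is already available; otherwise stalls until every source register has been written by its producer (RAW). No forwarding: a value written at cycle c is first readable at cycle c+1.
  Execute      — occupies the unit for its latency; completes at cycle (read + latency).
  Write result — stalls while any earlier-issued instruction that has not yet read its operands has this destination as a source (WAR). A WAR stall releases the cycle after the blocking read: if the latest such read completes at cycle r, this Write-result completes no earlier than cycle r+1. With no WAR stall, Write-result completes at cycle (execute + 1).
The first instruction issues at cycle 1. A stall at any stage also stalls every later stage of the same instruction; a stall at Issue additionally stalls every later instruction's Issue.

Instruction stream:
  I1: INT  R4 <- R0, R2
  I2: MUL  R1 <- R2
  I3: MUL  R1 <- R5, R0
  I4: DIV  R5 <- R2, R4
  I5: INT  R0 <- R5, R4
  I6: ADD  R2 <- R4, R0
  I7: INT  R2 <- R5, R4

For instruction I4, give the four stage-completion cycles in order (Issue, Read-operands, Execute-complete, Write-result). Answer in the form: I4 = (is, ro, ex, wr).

cycle 1: I1 dispatched to INT
cycle 2: I1 operands ready; I2 dispatched to MUL
cycle 3: I1 complete; I2 operands ready
cycle 4: R4←I1
cycle 7: I2 complete
cycle 8: R1←I2
cycle 9: I3 dispatched to MUL
cycle 10: I3 operands ready; I4 dispatched to DIV
cycle 11: I4 operands ready; I5 dispatched to INT
cycle 12: I6 dispatched to ADD
cycle 14: I3 complete
cycle 15: R1←I3
cycle 19: I4 complete
cycle 20: R5←I4
cycle 21: I5 operands ready
cycle 22: I5 complete
cycle 23: R0←I5
cycle 24: I6 operands ready
cycle 26: I6 complete
cycle 27: R2←I6
cycle 28: I7 dispatched to INT
cycle 29: I7 operands ready
cycle 30: I7 complete
cycle 31: R2←I7

I4 = (10, 11, 19, 20)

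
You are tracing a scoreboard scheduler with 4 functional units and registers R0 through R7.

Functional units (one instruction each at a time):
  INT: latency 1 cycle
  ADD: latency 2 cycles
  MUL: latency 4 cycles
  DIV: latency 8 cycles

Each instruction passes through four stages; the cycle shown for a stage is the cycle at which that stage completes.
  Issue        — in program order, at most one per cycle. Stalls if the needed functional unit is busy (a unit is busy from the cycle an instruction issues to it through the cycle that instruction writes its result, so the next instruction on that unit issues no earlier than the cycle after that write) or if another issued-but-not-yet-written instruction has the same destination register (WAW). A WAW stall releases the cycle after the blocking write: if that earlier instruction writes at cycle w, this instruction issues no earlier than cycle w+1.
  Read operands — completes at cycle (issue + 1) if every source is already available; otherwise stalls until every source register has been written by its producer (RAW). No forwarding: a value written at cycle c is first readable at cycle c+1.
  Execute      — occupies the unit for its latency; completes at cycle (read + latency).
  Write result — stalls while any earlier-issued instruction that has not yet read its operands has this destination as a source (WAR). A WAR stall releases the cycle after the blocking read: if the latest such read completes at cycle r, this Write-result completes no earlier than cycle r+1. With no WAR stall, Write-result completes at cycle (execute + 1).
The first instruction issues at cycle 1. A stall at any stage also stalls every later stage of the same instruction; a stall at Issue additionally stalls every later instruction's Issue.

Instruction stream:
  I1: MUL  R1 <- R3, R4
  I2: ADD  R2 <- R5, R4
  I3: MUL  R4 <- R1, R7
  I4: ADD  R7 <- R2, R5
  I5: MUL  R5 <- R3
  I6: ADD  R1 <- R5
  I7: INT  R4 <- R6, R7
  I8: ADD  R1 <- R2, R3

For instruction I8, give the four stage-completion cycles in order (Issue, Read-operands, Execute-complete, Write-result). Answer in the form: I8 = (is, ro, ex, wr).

I8 = (26, 27, 29, 30)

cycle 1: I1 dispatched to MUL
cycle 2: I1 operands ready | I2 dispatched to ADD
cycle 3: I2 operands ready
cycle 5: I2 complete
cycle 6: I1 complete | R2←I2
cycle 7: R1←I1
cycle 8: I3 dispatched to MUL
cycle 9: I3 operands ready | I4 dispatched to ADD
cycle 10: I4 operands ready
cycle 12: I4 complete
cycle 13: I3 complete | R7←I4
cycle 14: R4←I3
cycle 15: I5 dispatched to MUL
cycle 16: I5 operands ready | I6 dispatched to ADD
cycle 17: I7 dispatched to INT
cycle 18: I7 operands ready
cycle 19: I7 complete
cycle 20: I5 complete | R4←I7
cycle 21: R5←I5
cycle 22: I6 operands ready
cycle 24: I6 complete
cycle 25: R1←I6
cycle 26: I8 dispatched to ADD
cycle 27: I8 operands ready
cycle 29: I8 complete
cycle 30: R1←I8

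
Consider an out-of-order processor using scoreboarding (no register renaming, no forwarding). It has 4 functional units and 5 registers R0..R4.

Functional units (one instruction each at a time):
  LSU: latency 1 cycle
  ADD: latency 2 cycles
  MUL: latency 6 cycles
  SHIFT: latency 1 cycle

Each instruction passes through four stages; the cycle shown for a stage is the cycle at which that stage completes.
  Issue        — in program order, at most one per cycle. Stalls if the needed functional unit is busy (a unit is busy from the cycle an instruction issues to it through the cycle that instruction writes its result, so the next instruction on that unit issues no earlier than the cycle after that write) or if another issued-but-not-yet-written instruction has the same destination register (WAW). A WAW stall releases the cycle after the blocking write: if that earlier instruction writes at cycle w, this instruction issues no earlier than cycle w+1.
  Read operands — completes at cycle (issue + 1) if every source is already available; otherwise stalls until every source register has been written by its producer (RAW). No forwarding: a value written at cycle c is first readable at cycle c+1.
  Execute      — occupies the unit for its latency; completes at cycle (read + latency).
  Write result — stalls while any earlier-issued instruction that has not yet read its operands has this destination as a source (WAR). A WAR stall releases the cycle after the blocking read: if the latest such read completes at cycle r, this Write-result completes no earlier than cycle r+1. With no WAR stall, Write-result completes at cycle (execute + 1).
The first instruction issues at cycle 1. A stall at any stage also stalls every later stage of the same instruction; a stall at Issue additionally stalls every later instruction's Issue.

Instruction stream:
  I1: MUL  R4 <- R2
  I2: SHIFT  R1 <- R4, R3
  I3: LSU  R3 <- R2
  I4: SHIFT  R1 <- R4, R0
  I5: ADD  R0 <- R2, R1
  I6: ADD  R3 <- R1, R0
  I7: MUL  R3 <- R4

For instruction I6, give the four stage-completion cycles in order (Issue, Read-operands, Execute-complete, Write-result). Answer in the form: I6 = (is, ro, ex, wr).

c1: I1 issues→MUL
c2: I1 reads | I2 issues→SHIFT
c3: I3 issues→LSU
c4: I3 reads
c5: I3 exec-done
c8: I1 exec-done
c9: I1 writes R4
c10: I2 reads
c11: I2 exec-done | I3 writes R3
c12: I2 writes R1
c13: I4 issues→SHIFT
c14: I4 reads | I5 issues→ADD
c15: I4 exec-done
c16: I4 writes R1
c17: I5 reads
c19: I5 exec-done
c20: I5 writes R0
c21: I6 issues→ADD
c22: I6 reads
c24: I6 exec-done
c25: I6 writes R3
c26: I7 issues→MUL
c27: I7 reads
c33: I7 exec-done
c34: I7 writes R3

I6 = (21, 22, 24, 25)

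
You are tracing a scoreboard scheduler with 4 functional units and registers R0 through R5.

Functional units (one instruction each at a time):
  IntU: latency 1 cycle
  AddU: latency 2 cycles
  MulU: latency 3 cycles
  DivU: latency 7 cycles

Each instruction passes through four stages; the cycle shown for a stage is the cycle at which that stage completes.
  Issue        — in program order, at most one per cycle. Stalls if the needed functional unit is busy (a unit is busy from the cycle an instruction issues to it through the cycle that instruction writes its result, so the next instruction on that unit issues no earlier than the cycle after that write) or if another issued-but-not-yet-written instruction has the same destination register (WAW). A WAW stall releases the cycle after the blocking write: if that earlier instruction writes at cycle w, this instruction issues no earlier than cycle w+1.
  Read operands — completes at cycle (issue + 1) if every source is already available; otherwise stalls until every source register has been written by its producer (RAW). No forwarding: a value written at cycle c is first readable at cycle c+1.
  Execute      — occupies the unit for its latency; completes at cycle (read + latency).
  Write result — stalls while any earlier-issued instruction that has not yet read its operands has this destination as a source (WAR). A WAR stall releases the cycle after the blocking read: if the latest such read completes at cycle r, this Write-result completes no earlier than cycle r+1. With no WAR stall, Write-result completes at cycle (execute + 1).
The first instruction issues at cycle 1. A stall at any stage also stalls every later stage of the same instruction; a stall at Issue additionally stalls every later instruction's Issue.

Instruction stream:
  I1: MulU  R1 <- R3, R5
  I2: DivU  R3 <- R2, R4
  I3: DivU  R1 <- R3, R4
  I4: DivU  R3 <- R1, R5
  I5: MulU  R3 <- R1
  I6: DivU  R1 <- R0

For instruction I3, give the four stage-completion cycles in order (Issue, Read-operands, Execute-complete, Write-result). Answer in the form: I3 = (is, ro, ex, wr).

[I1] 1/2/5/6
[I2] 2/3/10/11
[I3] 12/13/20/21  (struct: DivU busy until I2 writes@11)
[I4] 22/23/30/31  (struct: DivU busy until I3 writes@21)
[I5] 32/33/36/37  (WAW R3: wait I4 write@31)
[I6] 33/34/41/42

I3 = (12, 13, 20, 21)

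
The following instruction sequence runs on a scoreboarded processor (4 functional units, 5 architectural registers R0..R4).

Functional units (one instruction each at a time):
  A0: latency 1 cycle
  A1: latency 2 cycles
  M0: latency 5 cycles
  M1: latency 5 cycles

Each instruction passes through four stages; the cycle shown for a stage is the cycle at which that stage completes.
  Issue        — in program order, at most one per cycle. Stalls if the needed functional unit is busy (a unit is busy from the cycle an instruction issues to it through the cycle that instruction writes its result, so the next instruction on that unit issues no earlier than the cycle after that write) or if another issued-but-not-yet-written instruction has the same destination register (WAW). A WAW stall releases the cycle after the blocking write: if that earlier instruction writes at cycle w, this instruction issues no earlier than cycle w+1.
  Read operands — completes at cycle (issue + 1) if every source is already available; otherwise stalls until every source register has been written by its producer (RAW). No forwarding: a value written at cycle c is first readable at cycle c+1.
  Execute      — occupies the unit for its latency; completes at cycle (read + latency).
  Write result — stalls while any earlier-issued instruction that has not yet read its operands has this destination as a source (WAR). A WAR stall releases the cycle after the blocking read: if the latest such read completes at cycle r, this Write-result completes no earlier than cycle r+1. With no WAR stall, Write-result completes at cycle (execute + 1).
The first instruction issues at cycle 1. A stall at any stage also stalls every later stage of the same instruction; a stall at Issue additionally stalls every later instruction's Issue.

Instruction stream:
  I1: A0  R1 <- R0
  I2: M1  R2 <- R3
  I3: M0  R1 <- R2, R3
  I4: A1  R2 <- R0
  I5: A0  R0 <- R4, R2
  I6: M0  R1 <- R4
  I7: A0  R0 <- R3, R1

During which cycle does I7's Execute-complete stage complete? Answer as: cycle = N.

1) issue 1, read 2, done 3, write 4
2) issue 2, read 3, done 8, write 9
3) issue 5, read 10, done 15, write 16  <WAW R1: wait I1 write@4 / RAW R2: wait I2 write@9>
4) issue 10, read 11, done 13, write 14  <WAW R2: wait I2 write@9>
5) issue 11, read 15, done 16, write 17  <RAW R2: wait I4 write@14>
6) issue 17, read 18, done 23, write 24  <struct: M0 busy until I3 writes@16>
7) issue 18, read 25, done 26, write 27  <RAW R1: wait I6 write@24>

cycle = 26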